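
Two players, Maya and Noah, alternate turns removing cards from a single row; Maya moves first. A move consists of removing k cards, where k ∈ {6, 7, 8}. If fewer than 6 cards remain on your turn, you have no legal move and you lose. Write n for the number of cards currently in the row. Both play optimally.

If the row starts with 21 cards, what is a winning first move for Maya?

Work bottom-up. With no move the player to move loses. Otherwise the position is W if at least one move leads to an L position for the opponent, and L if every move leads to a W.
n=0: no move → L
n=1: no move → L
n=2: no move → L
n=3: no move → L
n=4: no move → L
n=5: no move → L
n=6: reaches L-position 0 → W
n=7: reaches L-position 1 → W
n=8: reaches L-position 2 → W
n=9: reaches L-position 3 → W
n=10: reaches L-position 4 → W
n=11: reaches L-position 5 → W
n=12: reaches L-position 5 → W
n=13: reaches L-position 5 → W
n=14: only reaches 8(W), 7(W), 6(W), all W → L
n=15: only reaches 9(W), 8(W), 7(W), all W → L
n=16: only reaches 10(W), 9(W), 8(W), all W → L
n=17: only reaches 11(W), 10(W), 9(W), all W → L
n=18: only reaches 12(W), 11(W), 10(W), all W → L
n=19: only reaches 13(W), 12(W), 11(W), all W → L
n=20: reaches L-position 14 → W
n=21: reaches L-position 15 → W
From 21, the L positions reachable in one move are: 15, 14. Any move reaching one of these is winning.

Remove 6, leaving 15.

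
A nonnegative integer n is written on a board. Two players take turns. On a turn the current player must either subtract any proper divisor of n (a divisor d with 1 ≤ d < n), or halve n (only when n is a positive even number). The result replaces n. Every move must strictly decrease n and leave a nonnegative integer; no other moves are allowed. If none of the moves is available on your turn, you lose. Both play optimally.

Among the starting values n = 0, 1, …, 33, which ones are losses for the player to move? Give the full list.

Label each position W (a win for the player to move) or L (a loss). A position with no legal move is L; any other position is W exactly when some move reaches an L, and L when every move reaches a W.
n=0: no move → L
n=1: no move → L
n=2: W (go to 1, an L position)
n=3: L (sole option 2(W) is W)
n=4: W (go to 3, an L position)
n=5: L (sole option 4(W) is W)
n=6: W (go to 3, an L position)
n=7: L (sole option 6(W) is W)
n=8: W (go to 7, an L position)
n=9: L (options 6(W), 8(W) are all W)
n=10: W (go to 5, an L position)
n=11: L (sole option 10(W) is W)
n=12: W (go to 9, an L position)
n=13: L (sole option 12(W) is W)
n=14: W (go to 7, an L position)
n=15: L (options 10(W), 12(W), 14(W) are all W)
n=16: W (go to 15, an L position)
n=17: L (sole option 16(W) is W)
n=18: W (go to 9, an L position)
n=19: L (sole option 18(W) is W)
n=20: W (go to 15, an L position)
n=21: L (options 14(W), 18(W), 20(W) are all W)
n=22: W (go to 11, an L position)
n=23: L (sole option 22(W) is W)
n=24: W (go to 21, an L position)
n=25: L (options 20(W), 24(W) are all W)
n=26: W (go to 13, an L position)
n=27: L (options 18(W), 24(W), 26(W) are all W)
n=28: W (go to 21, an L position)
n=29: L (sole option 28(W) is W)
n=30: W (go to 15, an L position)
n=31: L (sole option 30(W) is W)
n=32: W (go to 31, an L position)
n=33: L (options 22(W), 30(W), 32(W) are all W)
The losing starting values of n are exactly the entries labelled L in this table (18 of them).

0, 1, 3, 5, 7, 9, 11, 13, 15, 17, 19, 21, 23, 25, 27, 29, 31, 33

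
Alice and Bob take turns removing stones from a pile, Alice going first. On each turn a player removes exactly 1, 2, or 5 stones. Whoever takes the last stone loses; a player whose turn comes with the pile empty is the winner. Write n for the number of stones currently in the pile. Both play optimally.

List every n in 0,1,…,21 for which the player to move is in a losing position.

Compute win/loss labels from the base case upward. A position with no move is W. Any other position is W if it can reach an L in one move, else L.
n=0: no move; the opponent has just taken the last stone and therefore loses → W
n=1: L (sole option 0(W) is W)
n=2: W (go to 1, an L position)
n=3: W (go to 1, an L position)
n=4: L (options 3(W), 2(W) are all W)
n=5: W (go to 4, an L position)
n=6: W (go to 4, an L position)
n=7: L (options 6(W), 5(W), 2(W) are all W)
n=8: W (go to 7, an L position)
n=9: W (go to 7, an L position)
n=10: L (options 9(W), 8(W), 5(W) are all W)
n=11: W (go to 10, an L position)
n=12: W (go to 10, an L position)
n=13: L (options 12(W), 11(W), 8(W) are all W)
n=14: W (go to 13, an L position)
n=15: W (go to 13, an L position)
n=16: L (options 15(W), 14(W), 11(W) are all W)
n=17: W (go to 16, an L position)
n=18: W (go to 16, an L position)
n=19: L (options 18(W), 17(W), 14(W) are all W)
n=20: W (go to 19, an L position)
n=21: W (go to 19, an L position)
Reading off the rows marked L gives the requested list; there are 7 such values of n.

1, 4, 7, 10, 13, 16, 19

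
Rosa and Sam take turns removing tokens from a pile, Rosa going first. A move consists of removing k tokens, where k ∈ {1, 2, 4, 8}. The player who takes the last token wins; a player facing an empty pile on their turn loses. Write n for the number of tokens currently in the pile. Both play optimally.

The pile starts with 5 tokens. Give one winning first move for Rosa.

Remove 2, leaving 3.

Classify positions by backward induction: terminal positions (no move available) are L. From any other position, the mover wins iff some move reaches an L.
n=0: no move → L
n=1: W (go to 0, an L position)
n=2: W (go to 0, an L position)
n=3: L (options 2(W), 1(W) are all W)
n=4: W (go to 3, an L position)
n=5: W (go to 3, an L position)
From 5, the L positions reachable in one move are: 3.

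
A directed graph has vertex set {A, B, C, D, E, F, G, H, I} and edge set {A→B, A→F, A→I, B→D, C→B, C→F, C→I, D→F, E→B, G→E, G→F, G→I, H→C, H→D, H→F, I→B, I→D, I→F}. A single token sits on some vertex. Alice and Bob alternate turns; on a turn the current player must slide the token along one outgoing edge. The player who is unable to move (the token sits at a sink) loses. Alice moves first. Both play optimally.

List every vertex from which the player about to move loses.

B, F

Compute win/loss labels from the base case upward. A position with no move is L. Any other position is W if it can reach an L in one move, else L.
Every edge goes from a vertex to one that appears earlier in the order F, D, B, I, E, A, G, C, H, so processing vertices in that order labels each vertex after all of its successors.
F: no outgoing edge → L
D: W (go to F, an L position)
B: L (sole option D(W) is W)
I: W (go to B, an L position)
E: W (go to B, an L position)
A: W (go to B, an L position)
G: W (go to F, an L position)
C: W (go to B, an L position)
H: W (go to F, an L position)
The losing starting vertices are exactly the entries labelled L in this table (2 of them).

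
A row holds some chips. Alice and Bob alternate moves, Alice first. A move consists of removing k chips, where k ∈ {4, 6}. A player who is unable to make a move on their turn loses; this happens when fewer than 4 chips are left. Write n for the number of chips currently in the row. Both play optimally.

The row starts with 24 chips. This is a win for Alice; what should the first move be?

Remove 4, leaving 20.

Label each position W (a win for the player to move) or L (a loss). A position with no legal move is L; any other position is W exactly when some move reaches an L, and L when every move reaches a W.
n=0: no move → L
n=1: no move → L
n=2: no move → L
n=3: no move → L
n=4: W (go to 0, an L position)
n=5: W (go to 1, an L position)
n=6: W (go to 2, an L position)
n=7: W (go to 3, an L position)
n=8: W (go to 2, an L position)
n=9: W (go to 3, an L position)
n=10: L (options 6(W), 4(W) are all W)
n=11: L (options 7(W), 5(W) are all W)
n=12: L (options 8(W), 6(W) are all W)
n=13: L (options 9(W), 7(W) are all W)
n=14: W (go to 10, an L position)
n=15: W (go to 11, an L position)
n=16: W (go to 12, an L position)
n=17: W (go to 13, an L position)
n=18: W (go to 12, an L position)
n=19: W (go to 13, an L position)
n=20: L (options 16(W), 14(W) are all W)
n=21: L (options 17(W), 15(W) are all W)
n=22: L (options 18(W), 16(W) are all W)
n=23: L (options 19(W), 17(W) are all W)
n=24: W (go to 20, an L position)
From 24, the L positions reachable in one move are: 20.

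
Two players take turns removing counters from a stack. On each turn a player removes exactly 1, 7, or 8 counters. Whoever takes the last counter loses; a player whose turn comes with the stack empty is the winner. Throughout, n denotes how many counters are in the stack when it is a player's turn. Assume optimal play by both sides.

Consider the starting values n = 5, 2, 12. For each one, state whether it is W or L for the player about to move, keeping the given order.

5: L, 2: W, 12: W

Positions with no move are W. A position that does have a move is losing for the player to move precisely when every available move leads to a winning position for the opponent. Fill in the labels:
n=0: no move; the opponent has just taken the last counter and therefore loses → W
n=1: L (sole option 0(W) is W)
n=2: W (go to 1, an L position)
n=3: L (sole option 2(W) is W)
n=4: W (go to 3, an L position)
n=5: L (sole option 4(W) is W)
n=6: W (go to 5, an L position)
n=7: L (options 6(W), 0(W) are all W)
n=8: W (go to 7, an L position)
n=9: W (go to 1, an L position)
n=10: W (go to 3, an L position)
n=11: W (go to 3, an L position)
n=12: W (go to 5, an L position)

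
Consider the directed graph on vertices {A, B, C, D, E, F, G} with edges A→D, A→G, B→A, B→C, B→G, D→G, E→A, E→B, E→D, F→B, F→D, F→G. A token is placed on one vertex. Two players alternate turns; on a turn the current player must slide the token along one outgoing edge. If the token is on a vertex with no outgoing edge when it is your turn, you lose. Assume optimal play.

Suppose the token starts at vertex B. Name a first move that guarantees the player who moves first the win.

Work bottom-up. With no move the player to move loses. Otherwise the position is W if at least one move leads to an L position for the opponent, and L if every move leads to a W.
Every edge goes from a vertex to one that appears earlier in the order C, G, D, A, B, F, E, so processing vertices in that order labels each vertex after all of its successors.
C: no outgoing edge → L
G: no outgoing edge → L
D: reaches L-position G → W
A: reaches L-position G → W
B: reaches L-position G → W
F: reaches L-position G → W
E: only reaches B(W), A(W), D(W), all W → L
From B, the L positions reachable in one move are: G, C. Any move reaching one of these is winning.

Move to G.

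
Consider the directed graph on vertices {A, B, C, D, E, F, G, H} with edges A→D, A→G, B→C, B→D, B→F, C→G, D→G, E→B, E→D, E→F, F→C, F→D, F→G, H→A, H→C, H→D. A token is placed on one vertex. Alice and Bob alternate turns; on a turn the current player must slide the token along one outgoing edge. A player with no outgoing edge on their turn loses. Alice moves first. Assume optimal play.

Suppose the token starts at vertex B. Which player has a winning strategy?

Bob wins.

Classify positions by backward induction: terminal positions (no move available) are L. From any other position, the mover wins iff some move reaches an L.
Every edge goes from a vertex to one that appears earlier in the order G, D, C, F, B, A, E, H, so processing vertices in that order labels each vertex after all of its successors.
G: no outgoing edge → L
D: reaches L-position G → W
C: reaches L-position G → W
F: reaches L-position G → W
B: only reaches F(W), C(W), D(W), all W → L
A: reaches L-position G → W
E: reaches L-position B → W
H: only reaches A(W), C(W), D(W), all W → L
Every move from B reaches a W position, so the mover loses.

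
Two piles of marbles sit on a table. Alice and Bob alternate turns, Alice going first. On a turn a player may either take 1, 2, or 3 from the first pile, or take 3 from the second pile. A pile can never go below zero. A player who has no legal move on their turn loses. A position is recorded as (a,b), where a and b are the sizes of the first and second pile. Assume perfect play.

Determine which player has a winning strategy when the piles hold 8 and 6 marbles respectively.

Bob wins.

Work bottom-up. With no move the player to move loses. Otherwise the position is W if at least one move leads to an L position for the opponent, and L if every move leads to a W.
No move ever increases a pile, so every position that can arise here has a ≤ 8 and b ≤ 6; it is enough to label the cells with 0 ≤ a ≤ 8 and 0 ≤ b ≤ 6.
Every move lowers a or b (never raises either), so fill the grid row by row in increasing a, and left to right within a row: each cell's successors are then already labelled.
      b=0  b=1  b=2  b=3  b=4  b=5  b=6
a=0:    L    L    L    W    W    W    L
a=1:    W    W    W    L    L    L    W
a=2:    W    W    W    W    W    W    W
a=3:    W    W    W    W    W    W    W
a=4:    L    L    L    W    W    W    L
a=5:    W    W    W    L    L    L    W
a=6:    W    W    W    W    W    W    W
a=7:    W    W    W    W    W    W    W
a=8:    L    L    L    W    W    W    L
Cells with no legal move (terminal, hence L): (0,0), (0,1), (0,2).
The remaining L cells, each justified by listing all of its moves:
(0,6): →(0,3)(W) only, which is W, so L
(1,3): →(0,3)(W), (1,0)(W) — all W, so L
(1,4): →(0,4)(W), (1,1)(W) — all W, so L
(1,5): →(0,5)(W), (1,2)(W) — all W, so L
(4,0): →(3,0)(W), (2,0)(W), (1,0)(W) — all W, so L
(4,1): →(3,1)(W), (2,1)(W), (1,1)(W) — all W, so L
(4,2): →(3,2)(W), (2,2)(W), (1,2)(W) — all W, so L
(4,6): →(3,6)(W), (2,6)(W), (1,6)(W), (4,3)(W) — all W, so L
(5,3): →(4,3)(W), (3,3)(W), (2,3)(W), (5,0)(W) — all W, so L
(5,4): →(4,4)(W), (3,4)(W), (2,4)(W), (5,1)(W) — all W, so L
(5,5): →(4,5)(W), (3,5)(W), (2,5)(W), (5,2)(W) — all W, so L
(8,0): →(7,0)(W), (6,0)(W), (5,0)(W) — all W, so L
(8,1): →(7,1)(W), (6,1)(W), (5,1)(W) — all W, so L
(8,2): →(7,2)(W), (6,2)(W), (5,2)(W) — all W, so L
(8,6): →(7,6)(W), (6,6)(W), (5,6)(W), (8,3)(W) — all W, so L
Every other cell has at least one move into one of the L cells above, so it is W.
The starting position (8,6) is L: whatever Alice does, the opponent receives a W position.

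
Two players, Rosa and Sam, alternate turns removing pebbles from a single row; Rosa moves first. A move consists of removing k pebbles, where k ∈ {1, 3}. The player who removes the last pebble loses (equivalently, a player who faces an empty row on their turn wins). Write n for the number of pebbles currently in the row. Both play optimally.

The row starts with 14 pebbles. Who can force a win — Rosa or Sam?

Rosa wins.

Work bottom-up. With no move the player to move wins. Otherwise the position is W if at least one move leads to an L position for the opponent, and L if every move leads to a W.
n=0: no move; the opponent has just taken the last pebble and therefore loses → W
n=1: only reaches 0(W), which is W → L
n=2: reaches L-position 1 → W
n=3: only reaches 2(W), 0(W), all W → L
n=4: reaches L-position 3 → W
n=5: only reaches 4(W), 2(W), all W → L
n=6: reaches L-position 5 → W
n=7: only reaches 6(W), 4(W), all W → L
n=8: reaches L-position 7 → W
n=9: only reaches 8(W), 6(W), all W → L
n=10: reaches L-position 9 → W
n=11: only reaches 10(W), 8(W), all W → L
n=12: reaches L-position 11 → W
n=13: only reaches 12(W), 10(W), all W → L
n=14: reaches L-position 13 → W
The starting position 14 is W: Rosa should remove 1, leaving 13, handing over an L position.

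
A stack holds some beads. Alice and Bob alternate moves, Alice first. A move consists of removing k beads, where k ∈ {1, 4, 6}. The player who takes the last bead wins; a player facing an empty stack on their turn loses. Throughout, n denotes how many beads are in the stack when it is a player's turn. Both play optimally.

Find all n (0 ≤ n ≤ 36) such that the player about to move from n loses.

Compute win/loss labels from the base case upward. A position with no move is L. Any other position is W if it can reach an L in one move, else L.
n=0: no move → L
n=1: can move to 0, which is L ⇒ W
n=2: the only move is to 1(W), a W ⇒ L
n=3: can move to 2, which is L ⇒ W
n=4: can move to 0, which is L ⇒ W
n=5: moves to 4(W), 1(W); every one is W ⇒ L
n=6: can move to 5, which is L ⇒ W
n=7: moves to 6(W), 3(W), 1(W); every one is W ⇒ L
n=8: can move to 7, which is L ⇒ W
n=9: can move to 5, which is L ⇒ W
n=10: moves to 9(W), 6(W), 4(W); every one is W ⇒ L
n=11: can move to 10, which is L ⇒ W
n=12: moves to 11(W), 8(W), 6(W); every one is W ⇒ L
n=13: can move to 12, which is L ⇒ W
n=14: can move to 10, which is L ⇒ W
n=15: moves to 14(W), 11(W), 9(W); every one is W ⇒ L
n=16: can move to 15, which is L ⇒ W
n=17: moves to 16(W), 13(W), 11(W); every one is W ⇒ L
n=18: can move to 17, which is L ⇒ W
n=19: can move to 15, which is L ⇒ W
n=20: moves to 19(W), 16(W), 14(W); every one is W ⇒ L
n=21: can move to 20, which is L ⇒ W
n=22: moves to 21(W), 18(W), 16(W); every one is W ⇒ L
n=23: can move to 22, which is L ⇒ W
n=24: can move to 20, which is L ⇒ W
n=25: moves to 24(W), 21(W), 19(W); every one is W ⇒ L
n=26: can move to 25, which is L ⇒ W
n=27: moves to 26(W), 23(W), 21(W); every one is W ⇒ L
n=28: can move to 27, which is L ⇒ W
n=29: can move to 25, which is L ⇒ W
n=30: moves to 29(W), 26(W), 24(W); every one is W ⇒ L
n=31: can move to 30, which is L ⇒ W
n=32: moves to 31(W), 28(W), 26(W); every one is W ⇒ L
n=33: can move to 32, which is L ⇒ W
n=34: can move to 30, which is L ⇒ W
n=35: moves to 34(W), 31(W), 29(W); every one is W ⇒ L
n=36: can move to 35, which is L ⇒ W
Reading off the rows marked L gives the requested list; there are 15 such values of n.

0, 2, 5, 7, 10, 12, 15, 17, 20, 22, 25, 27, 30, 32, 35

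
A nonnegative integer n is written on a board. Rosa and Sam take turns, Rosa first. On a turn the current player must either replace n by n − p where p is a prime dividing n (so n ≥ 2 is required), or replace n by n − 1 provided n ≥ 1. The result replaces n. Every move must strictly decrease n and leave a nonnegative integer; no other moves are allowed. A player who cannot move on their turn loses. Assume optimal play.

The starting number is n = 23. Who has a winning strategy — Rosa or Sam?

Positions with no move are L. A position that does have a move is losing for the player to move precisely when every available move leads to a winning position for the opponent. Fill in the labels:
n=0: no move → L
n=1: W (go to 0, an L position)
n=2: W (go to 0, an L position)
n=3: W (go to 0, an L position)
n=4: L (options 2(W), 3(W) are all W)
n=5: W (go to 0, an L position)
n=6: W (go to 4, an L position)
n=7: W (go to 0, an L position)
n=8: L (options 6(W), 7(W) are all W)
n=9: W (go to 8, an L position)
n=10: W (go to 8, an L position)
n=11: W (go to 0, an L position)
n=12: L (options 9(W), 10(W), 11(W) are all W)
n=13: W (go to 0, an L position)
n=14: W (go to 12, an L position)
n=15: W (go to 12, an L position)
n=16: L (options 14(W), 15(W) are all W)
n=17: W (go to 0, an L position)
n=18: W (go to 16, an L position)
n=19: W (go to 0, an L position)
n=20: L (options 15(W), 18(W), 19(W) are all W)
n=21: W (go to 20, an L position)
n=22: W (go to 20, an L position)
n=23: W (go to 0, an L position)
From 23 Rosa can move to 0, reaching an L position.

Rosa wins.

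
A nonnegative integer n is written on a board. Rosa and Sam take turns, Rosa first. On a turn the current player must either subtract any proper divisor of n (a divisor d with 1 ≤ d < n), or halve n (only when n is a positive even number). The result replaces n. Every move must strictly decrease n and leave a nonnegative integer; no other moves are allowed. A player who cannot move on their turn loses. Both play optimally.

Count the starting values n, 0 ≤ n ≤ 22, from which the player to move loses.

12

Work bottom-up. With no move the player to move loses. Otherwise the position is W if at least one move leads to an L position for the opponent, and L if every move leads to a W.
n=0: no move → L
n=1: no move → L
n=2: W (go to 1, an L position)
n=3: L (sole option 2(W) is W)
n=4: W (go to 3, an L position)
n=5: L (sole option 4(W) is W)
n=6: W (go to 3, an L position)
n=7: L (sole option 6(W) is W)
n=8: W (go to 7, an L position)
n=9: L (options 6(W), 8(W) are all W)
n=10: W (go to 5, an L position)
n=11: L (sole option 10(W) is W)
n=12: W (go to 9, an L position)
n=13: L (sole option 12(W) is W)
n=14: W (go to 7, an L position)
n=15: L (options 10(W), 12(W), 14(W) are all W)
n=16: W (go to 15, an L position)
n=17: L (sole option 16(W) is W)
n=18: W (go to 9, an L position)
n=19: L (sole option 18(W) is W)
n=20: W (go to 15, an L position)
n=21: L (options 14(W), 18(W), 20(W) are all W)
n=22: W (go to 11, an L position)
L entries with 0 ≤ n ≤ 22: n = 0, 1, 3, 5, 7, 9, 11, 13, 15, 17, 19, 21; that makes 12.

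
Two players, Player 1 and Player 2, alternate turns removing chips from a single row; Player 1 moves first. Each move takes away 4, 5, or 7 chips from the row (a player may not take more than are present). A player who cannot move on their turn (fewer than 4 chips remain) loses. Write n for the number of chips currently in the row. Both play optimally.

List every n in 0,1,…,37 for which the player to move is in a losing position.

Classify positions by backward induction: terminal positions (no move available) are L. From any other position, the mover wins iff some move reaches an L.
n=0: no move → L
n=1: no move → L
n=2: no move → L
n=3: no move → L
n=4: can move to 0, which is L ⇒ W
n=5: can move to 1, which is L ⇒ W
n=6: can move to 2, which is L ⇒ W
n=7: can move to 3, which is L ⇒ W
n=8: can move to 3, which is L ⇒ W
n=9: can move to 2, which is L ⇒ W
n=10: can move to 3, which is L ⇒ W
n=11: moves to 7(W), 6(W), 4(W); every one is W ⇒ L
n=12: moves to 8(W), 7(W), 5(W); every one is W ⇒ L
n=13: moves to 9(W), 8(W), 6(W); every one is W ⇒ L
n=14: moves to 10(W), 9(W), 7(W); every one is W ⇒ L
n=15: can move to 11, which is L ⇒ W
n=16: can move to 12, which is L ⇒ W
n=17: can move to 13, which is L ⇒ W
n=18: can move to 14, which is L ⇒ W
n=19: can move to 14, which is L ⇒ W
n=20: can move to 13, which is L ⇒ W
n=21: can move to 14, which is L ⇒ W
n=22: moves to 18(W), 17(W), 15(W); every one is W ⇒ L
n=23: moves to 19(W), 18(W), 16(W); every one is W ⇒ L
n=24: moves to 20(W), 19(W), 17(W); every one is W ⇒ L
n=25: moves to 21(W), 20(W), 18(W); every one is W ⇒ L
n=26: can move to 22, which is L ⇒ W
n=27: can move to 23, which is L ⇒ W
n=28: can move to 24, which is L ⇒ W
n=29: can move to 25, which is L ⇒ W
n=30: can move to 25, which is L ⇒ W
n=31: can move to 24, which is L ⇒ W
n=32: can move to 25, which is L ⇒ W
n=33: moves to 29(W), 28(W), 26(W); every one is W ⇒ L
n=34: moves to 30(W), 29(W), 27(W); every one is W ⇒ L
n=35: moves to 31(W), 30(W), 28(W); every one is W ⇒ L
n=36: moves to 32(W), 31(W), 29(W); every one is W ⇒ L
n=37: can move to 33, which is L ⇒ W
The losing starting values of n are exactly the entries labelled L in this table (16 of them).

0, 1, 2, 3, 11, 12, 13, 14, 22, 23, 24, 25, 33, 34, 35, 36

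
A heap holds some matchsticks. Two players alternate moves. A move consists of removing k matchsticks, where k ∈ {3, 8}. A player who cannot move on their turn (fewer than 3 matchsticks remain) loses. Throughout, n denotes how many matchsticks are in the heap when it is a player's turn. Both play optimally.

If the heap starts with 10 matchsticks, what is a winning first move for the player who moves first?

Compute win/loss labels from the base case upward. A position with no move is L. Any other position is W if it can reach an L in one move, else L.
n=0: no move → L
n=1: no move → L
n=2: no move → L
n=3: can move to 0, which is L ⇒ W
n=4: can move to 1, which is L ⇒ W
n=5: can move to 2, which is L ⇒ W
n=6: the only move is to 3(W), a W ⇒ L
n=7: the only move is to 4(W), a W ⇒ L
n=8: can move to 0, which is L ⇒ W
n=9: can move to 6, which is L ⇒ W
n=10: can move to 7, which is L ⇒ W
From 10, the L positions reachable in one move are: 7, 2. Any move reaching one of these is winning.

Remove 3, leaving 7.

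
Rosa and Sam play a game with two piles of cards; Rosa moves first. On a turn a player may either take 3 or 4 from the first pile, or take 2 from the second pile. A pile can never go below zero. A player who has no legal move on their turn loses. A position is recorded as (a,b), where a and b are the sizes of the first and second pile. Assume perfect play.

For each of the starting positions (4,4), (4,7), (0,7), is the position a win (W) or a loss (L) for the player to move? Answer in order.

Work bottom-up. With no move the player to move loses. Otherwise the position is W if at least one move leads to an L position for the opponent, and L if every move leads to a W.
No move ever increases a pile, so every position that can arise here has a ≤ 4 and b ≤ 7; it is enough to label the cells with 0 ≤ a ≤ 4 and 0 ≤ b ≤ 7.
Every move lowers a or b (never raises either), so fill the grid row by row in increasing a, and left to right within a row: each cell's successors are then already labelled.
      b=0  b=1  b=2  b=3  b=4  b=5  b=6  b=7
a=0:    L    L    W    W    L    L    W    W
a=1:    L    L    W    W    L    L    W    W
a=2:    L    L    W    W    L    L    W    W
a=3:    W    W    L    L    W    W    L    L
a=4:    W    W    L    L    W    W    L    L
Cells with no legal move (terminal, hence L): (0,0), (0,1), (1,0), (1,1), (2,0), (2,1).
The remaining L cells, each justified by listing all of its moves:
(0,4): the only move is to (0,2)(W), a W ⇒ L
(0,5): the only move is to (0,3)(W), a W ⇒ L
(1,4): the only move is to (1,2)(W), a W ⇒ L
(1,5): the only move is to (1,3)(W), a W ⇒ L
(2,4): the only move is to (2,2)(W), a W ⇒ L
(2,5): the only move is to (2,3)(W), a W ⇒ L
(3,2): moves to (0,2)(W), (3,0)(W); every one is W ⇒ L
(3,3): moves to (0,3)(W), (3,1)(W); every one is W ⇒ L
(3,6): moves to (0,6)(W), (3,4)(W); every one is W ⇒ L
(3,7): moves to (0,7)(W), (3,5)(W); every one is W ⇒ L
(4,2): moves to (1,2)(W), (0,2)(W), (4,0)(W); every one is W ⇒ L
(4,3): moves to (1,3)(W), (0,3)(W), (4,1)(W); every one is W ⇒ L
(4,6): moves to (1,6)(W), (0,6)(W), (4,4)(W); every one is W ⇒ L
(4,7): moves to (1,7)(W), (0,7)(W), (4,5)(W); every one is W ⇒ L
Every other cell has at least one move into one of the L cells above, so it is W.
(4,4): the move to (1,4) reaches an L cell, so W
(4,7): one of the L cells justified above, so L
(0,7): the move to (0,5) reaches an L cell, so W

(4,4): W, (4,7): L, (0,7): W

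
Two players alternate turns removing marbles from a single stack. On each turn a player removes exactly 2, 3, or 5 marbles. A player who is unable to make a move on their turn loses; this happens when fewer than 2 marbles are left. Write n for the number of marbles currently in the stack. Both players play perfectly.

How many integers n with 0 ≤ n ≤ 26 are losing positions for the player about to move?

Use the standard recursion: the mover loses at a terminal position; elsewhere, the mover wins exactly when some move hands the opponent an L position.
n=0: no move → L
n=1: no move → L
n=2: →0(L), so W
n=3: →1(L), so W
n=4: →1(L), so W
n=5: →0(L), so W
n=6: →1(L), so W
n=7: →5(W), 4(W), 2(W) — all W, so L
n=8: →6(W), 5(W), 3(W) — all W, so L
n=9: →7(L), so W
n=10: →8(L), so W
n=11: →8(L), so W
n=12: →7(L), so W
n=13: →8(L), so W
n=14: →12(W), 11(W), 9(W) — all W, so L
n=15: →13(W), 12(W), 10(W) — all W, so L
n=16: →14(L), so W
n=17: →15(L), so W
n=18: →15(L), so W
n=19: →14(L), so W
n=20: →15(L), so W
n=21: →19(W), 18(W), 16(W) — all W, so L
n=22: →20(W), 19(W), 17(W) — all W, so L
n=23: →21(L), so W
n=24: →22(L), so W
n=25: →22(L), so W
n=26: →21(L), so W
L entries with 0 ≤ n ≤ 26: n = 0, 1, 7, 8, 14, 15, 21, 22; that makes 8.

8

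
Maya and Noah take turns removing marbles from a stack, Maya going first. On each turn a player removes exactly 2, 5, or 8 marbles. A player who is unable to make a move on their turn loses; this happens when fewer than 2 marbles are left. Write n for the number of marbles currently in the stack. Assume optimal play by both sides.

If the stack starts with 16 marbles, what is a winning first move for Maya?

Use the standard recursion: the mover loses at a terminal position; elsewhere, the mover wins exactly when some move hands the opponent an L position.
n=0: no move → L
n=1: no move → L
n=2: reaches L-position 0 → W
n=3: reaches L-position 1 → W
n=4: only reaches 2(W), which is W → L
n=5: reaches L-position 0 → W
n=6: reaches L-position 4 → W
n=7: only reaches 5(W), 2(W), all W → L
n=8: reaches L-position 0 → W
n=9: reaches L-position 7 → W
n=10: only reaches 8(W), 5(W), 2(W), all W → L
n=11: only reaches 9(W), 6(W), 3(W), all W → L
n=12: reaches L-position 10 → W
n=13: reaches L-position 11 → W
n=14: only reaches 12(W), 9(W), 6(W), all W → L
n=15: reaches L-position 10 → W
n=16: reaches L-position 14 → W
From 16, the L positions reachable in one move are: 14, 11. Any move reaching one of these is winning.

Remove 2, leaving 14.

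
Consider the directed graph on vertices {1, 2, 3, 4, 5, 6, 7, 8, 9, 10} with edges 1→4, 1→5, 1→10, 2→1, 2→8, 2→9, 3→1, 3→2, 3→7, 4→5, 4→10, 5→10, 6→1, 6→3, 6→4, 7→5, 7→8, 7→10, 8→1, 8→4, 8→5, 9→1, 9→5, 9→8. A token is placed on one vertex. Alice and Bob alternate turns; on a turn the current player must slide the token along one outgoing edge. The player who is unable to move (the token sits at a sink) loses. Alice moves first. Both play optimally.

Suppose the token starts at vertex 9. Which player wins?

Work bottom-up. With no move the player to move loses. Otherwise the position is W if at least one move leads to an L position for the opponent, and L if every move leads to a W.
Every edge goes from a vertex to one that appears earlier in the order 10, 5, 4, 1, 8, 9, 7, 2, 3, 6, so processing vertices in that order labels each vertex after all of its successors.
10: no outgoing edge → L
5: reaches L-position 10 → W
4: reaches L-position 10 → W
1: reaches L-position 10 → W
8: only reaches 1(W), 4(W), 5(W), all W → L
9: reaches L-position 8 → W
7: reaches L-position 8 → W
2: reaches L-position 8 → W
3: only reaches 2(W), 7(W), 1(W), all W → L
6: reaches L-position 3 → W
The starting position 9 is W: Alice should move to 8, handing over an L position.

Alice wins.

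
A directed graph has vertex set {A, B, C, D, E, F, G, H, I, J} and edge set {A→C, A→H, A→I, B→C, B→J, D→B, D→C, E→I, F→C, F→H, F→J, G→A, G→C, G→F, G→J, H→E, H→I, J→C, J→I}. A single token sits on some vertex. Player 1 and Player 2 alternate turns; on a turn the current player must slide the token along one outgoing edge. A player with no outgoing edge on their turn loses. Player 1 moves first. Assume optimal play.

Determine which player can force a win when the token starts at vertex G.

Player 1 wins.

Build the W/L table. Terminal = L. A non-terminal position is W if it has a move to some L; otherwise it is L.
Every edge goes from a vertex to one that appears earlier in the order I, C, E, J, H, F, B, A, D, G, so processing vertices in that order labels each vertex after all of its successors.
I: no outgoing edge → L
C: no outgoing edge → L
E: →I(L), so W
J: →C(L), so W
H: →I(L), so W
F: →C(L), so W
B: →C(L), so W
A: →C(L), so W
D: →C(L), so W
G: →C(L), so W
The starting position G is W: Player 1 should move to C, handing over an L position.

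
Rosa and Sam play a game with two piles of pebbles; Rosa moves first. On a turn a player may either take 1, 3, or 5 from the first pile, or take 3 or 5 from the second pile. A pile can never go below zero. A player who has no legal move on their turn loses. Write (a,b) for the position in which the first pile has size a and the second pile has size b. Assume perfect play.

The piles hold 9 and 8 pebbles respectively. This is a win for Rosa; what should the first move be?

Move to (8,8).

Positions with no move are L. A position that does have a move is losing for the player to move precisely when every available move leads to a winning position for the opponent. Fill in the labels:
No move ever increases a pile, so every position that can arise here has a ≤ 9 and b ≤ 8; it is enough to label the cells with 0 ≤ a ≤ 9 and 0 ≤ b ≤ 8.
Every move lowers a or b (never raises either), so fill the grid row by row in increasing a, and left to right within a row: each cell's successors are then already labelled.
      b=0  b=1  b=2  b=3  b=4  b=5  b=6  b=7  b=8
a=0:    L    L    L    W    W    W    W    W    L
a=1:    W    W    W    L    L    L    W    W    W
a=2:    L    L    L    W    W    W    W    W    L
a=3:    W    W    W    L    L    L    W    W    W
a=4:    L    L    L    W    W    W    W    W    L
a=5:    W    W    W    L    L    L    W    W    W
a=6:    L    L    L    W    W    W    W    W    L
a=7:    W    W    W    L    L    L    W    W    W
a=8:    L    L    L    W    W    W    W    W    L
a=9:    W    W    W    L    L    L    W    W    W
Cells with no legal move (terminal, hence L): (0,0), (0,1), (0,2).
The remaining L cells, each justified by listing all of its moves:
(0,8): only reaches (0,5)(W), (0,3)(W), all W → L
(1,3): only reaches (0,3)(W), (1,0)(W), all W → L
(1,4): only reaches (0,4)(W), (1,1)(W), all W → L
(1,5): only reaches (0,5)(W), (1,2)(W), (1,0)(W), all W → L
(2,0): only reaches (1,0)(W), which is W → L
(2,1): only reaches (1,1)(W), which is W → L
(2,2): only reaches (1,2)(W), which is W → L
(2,8): only reaches (1,8)(W), (2,5)(W), (2,3)(W), all W → L
(3,3): only reaches (2,3)(W), (0,3)(W), (3,0)(W), all W → L
(3,4): only reaches (2,4)(W), (0,4)(W), (3,1)(W), all W → L
(3,5): only reaches (2,5)(W), (0,5)(W), (3,2)(W), (3,0)(W), all W → L
(4,0): only reaches (3,0)(W), (1,0)(W), all W → L
(4,1): only reaches (3,1)(W), (1,1)(W), all W → L
(4,2): only reaches (3,2)(W), (1,2)(W), all W → L
(4,8): only reaches (3,8)(W), (1,8)(W), (4,5)(W), (4,3)(W), all W → L
(5,3): only reaches (4,3)(W), (2,3)(W), (0,3)(W), (5,0)(W), all W → L
(5,4): only reaches (4,4)(W), (2,4)(W), (0,4)(W), (5,1)(W), all W → L
(5,5): only reaches (4,5)(W), (2,5)(W), (0,5)(W), (5,2)(W), (5,0)(W), all W → L
(6,0): only reaches (5,0)(W), (3,0)(W), (1,0)(W), all W → L
(6,1): only reaches (5,1)(W), (3,1)(W), (1,1)(W), all W → L
(6,2): only reaches (5,2)(W), (3,2)(W), (1,2)(W), all W → L
(6,8): only reaches (5,8)(W), (3,8)(W), (1,8)(W), (6,5)(W), (6,3)(W), all W → L
(7,3): only reaches (6,3)(W), (4,3)(W), (2,3)(W), (7,0)(W), all W → L
(7,4): only reaches (6,4)(W), (4,4)(W), (2,4)(W), (7,1)(W), all W → L
(7,5): only reaches (6,5)(W), (4,5)(W), (2,5)(W), (7,2)(W), (7,0)(W), all W → L
(8,0): only reaches (7,0)(W), (5,0)(W), (3,0)(W), all W → L
(8,1): only reaches (7,1)(W), (5,1)(W), (3,1)(W), all W → L
(8,2): only reaches (7,2)(W), (5,2)(W), (3,2)(W), all W → L
(8,8): only reaches (7,8)(W), (5,8)(W), (3,8)(W), (8,5)(W), (8,3)(W), all W → L
(9,3): only reaches (8,3)(W), (6,3)(W), (4,3)(W), (9,0)(W), all W → L
(9,4): only reaches (8,4)(W), (6,4)(W), (4,4)(W), (9,1)(W), all W → L
(9,5): only reaches (8,5)(W), (6,5)(W), (4,5)(W), (9,2)(W), (9,0)(W), all W → L
Every other cell has at least one move into one of the L cells above, so it is W.
From (9,8), the L positions reachable in one move are: (8,8), (6,8), (4,8), (9,5), (9,3). Any move reaching one of these is winning.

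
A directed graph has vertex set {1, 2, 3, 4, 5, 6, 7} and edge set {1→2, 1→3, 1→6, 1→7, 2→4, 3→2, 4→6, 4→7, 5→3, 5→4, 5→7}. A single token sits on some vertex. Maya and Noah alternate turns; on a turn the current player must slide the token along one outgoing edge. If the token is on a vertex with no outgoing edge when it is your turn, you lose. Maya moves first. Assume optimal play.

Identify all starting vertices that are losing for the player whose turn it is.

Work bottom-up. With no move the player to move loses. Otherwise the position is W if at least one move leads to an L position for the opponent, and L if every move leads to a W.
Every edge goes from a vertex to one that appears earlier in the order 6, 7, 4, 2, 3, 5, 1, so processing vertices in that order labels each vertex after all of its successors.
6: no outgoing edge → L
7: no outgoing edge → L
4: reaches L-position 7 → W
2: only reaches 4(W), which is W → L
3: reaches L-position 2 → W
5: reaches L-position 7 → W
1: reaches L-position 2 → W
Reading off the rows marked L gives the requested list; there are 3 such vertices.

2, 6, 7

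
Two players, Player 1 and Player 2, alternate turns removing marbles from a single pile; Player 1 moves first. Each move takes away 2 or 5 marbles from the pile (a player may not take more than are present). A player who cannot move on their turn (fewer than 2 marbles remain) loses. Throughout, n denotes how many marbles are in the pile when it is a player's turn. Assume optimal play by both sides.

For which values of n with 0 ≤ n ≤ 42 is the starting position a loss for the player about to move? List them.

Build the W/L table. Terminal = L. A non-terminal position is W if it has a move to some L; otherwise it is L.
n=0: no move → L
n=1: no move → L
n=2: reaches L-position 0 → W
n=3: reaches L-position 1 → W
n=4: only reaches 2(W), which is W → L
n=5: reaches L-position 0 → W
n=6: reaches L-position 4 → W
n=7: only reaches 5(W), 2(W), all W → L
n=8: only reaches 6(W), 3(W), all W → L
n=9: reaches L-position 7 → W
n=10: reaches L-position 8 → W
n=11: only reaches 9(W), 6(W), all W → L
n=12: reaches L-position 7 → W
n=13: reaches L-position 11 → W
n=14: only reaches 12(W), 9(W), all W → L
n=15: only reaches 13(W), 10(W), all W → L
n=16: reaches L-position 14 → W
n=17: reaches L-position 15 → W
n=18: only reaches 16(W), 13(W), all W → L
n=19: reaches L-position 14 → W
n=20: reaches L-position 18 → W
n=21: only reaches 19(W), 16(W), all W → L
n=22: only reaches 20(W), 17(W), all W → L
n=23: reaches L-position 21 → W
n=24: reaches L-position 22 → W
n=25: only reaches 23(W), 20(W), all W → L
n=26: reaches L-position 21 → W
n=27: reaches L-position 25 → W
n=28: only reaches 26(W), 23(W), all W → L
n=29: only reaches 27(W), 24(W), all W → L
n=30: reaches L-position 28 → W
n=31: reaches L-position 29 → W
n=32: only reaches 30(W), 27(W), all W → L
n=33: reaches L-position 28 → W
n=34: reaches L-position 32 → W
n=35: only reaches 33(W), 30(W), all W → L
n=36: only reaches 34(W), 31(W), all W → L
n=37: reaches L-position 35 → W
n=38: reaches L-position 36 → W
n=39: only reaches 37(W), 34(W), all W → L
n=40: reaches L-position 35 → W
n=41: reaches L-position 39 → W
n=42: only reaches 40(W), 37(W), all W → L
Reading off the rows marked L gives the requested list; there are 19 such values of n.

0, 1, 4, 7, 8, 11, 14, 15, 18, 21, 22, 25, 28, 29, 32, 35, 36, 39, 42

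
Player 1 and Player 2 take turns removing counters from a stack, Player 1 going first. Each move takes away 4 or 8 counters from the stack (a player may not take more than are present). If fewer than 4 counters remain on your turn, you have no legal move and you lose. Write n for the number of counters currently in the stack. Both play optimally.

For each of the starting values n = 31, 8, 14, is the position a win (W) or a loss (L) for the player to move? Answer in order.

31: W, 8: W, 14: L

Build the W/L table. Terminal = L. A non-terminal position is W if it has a move to some L; otherwise it is L.
n=0: no move → L
n=1: no move → L
n=2: no move → L
n=3: no move → L
n=4: W (go to 0, an L position)
n=5: W (go to 1, an L position)
n=6: W (go to 2, an L position)
n=7: W (go to 3, an L position)
n=8: W (go to 0, an L position)
n=9: W (go to 1, an L position)
n=10: W (go to 2, an L position)
n=11: W (go to 3, an L position)
n=12: L (options 8(W), 4(W) are all W)
n=13: L (options 9(W), 5(W) are all W)
n=14: L (options 10(W), 6(W) are all W)
n=15: L (options 11(W), 7(W) are all W)
n=16: W (go to 12, an L position)
n=17: W (go to 13, an L position)
n=18: W (go to 14, an L position)
n=19: W (go to 15, an L position)
n=20: W (go to 12, an L position)
n=21: W (go to 13, an L position)
n=22: W (go to 14, an L position)
n=23: W (go to 15, an L position)
n=24: L (options 20(W), 16(W) are all W)
n=25: L (options 21(W), 17(W) are all W)
n=26: L (options 22(W), 18(W) are all W)
n=27: L (options 23(W), 19(W) are all W)
n=28: W (go to 24, an L position)
n=29: W (go to 25, an L position)
n=30: W (go to 26, an L position)
n=31: W (go to 27, an L position)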